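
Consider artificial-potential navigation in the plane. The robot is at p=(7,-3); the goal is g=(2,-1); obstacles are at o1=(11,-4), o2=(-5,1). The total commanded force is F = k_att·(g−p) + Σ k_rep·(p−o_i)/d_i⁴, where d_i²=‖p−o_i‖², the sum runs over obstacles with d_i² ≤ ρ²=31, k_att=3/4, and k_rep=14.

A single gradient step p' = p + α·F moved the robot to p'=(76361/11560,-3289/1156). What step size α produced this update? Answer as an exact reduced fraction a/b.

F_att = 3/4·(g−p) = 3/4·(-5,2) = (-3.7500,1.5000)
o1: d²=17 ≤ ρ²=31; F_rep = 14·(-4,1)/17² = (-0.1938,0.0484)
o2: d²=160 > ρ²=31 → inactive
F = F_att + ΣF_rep = (-3.9438,1.5484)
Δp = p'−p = (-0.3944,0.1548); α = Δx/Fx = (-4559/11560) / (-4559/1156) = 1/10
check: Δy/Fy = (179/1156) / (895/578) = 1/10 ✓

α = 1/10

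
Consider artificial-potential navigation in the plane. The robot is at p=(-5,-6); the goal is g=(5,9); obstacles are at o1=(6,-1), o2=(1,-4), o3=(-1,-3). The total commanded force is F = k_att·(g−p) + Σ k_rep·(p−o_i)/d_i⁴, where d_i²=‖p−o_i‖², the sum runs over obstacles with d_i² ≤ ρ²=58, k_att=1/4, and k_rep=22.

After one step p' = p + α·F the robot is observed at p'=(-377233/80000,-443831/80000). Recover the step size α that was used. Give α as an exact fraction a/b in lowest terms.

α = 1/8

F_att = 1/4·(g−p) = 1/4·(10,15) = (2.5000,3.7500)
o1: d²=146 > ρ²=58 → inactive
o2: d²=40 ≤ ρ²=58; F_rep = 22·(-6,-2)/40² = (-0.0825,-0.0275)
o3: d²=25 ≤ ρ²=58; F_rep = 22·(-4,-3)/25² = (-0.1408,-0.1056)
F = F_att + ΣF_rep = (2.2767,3.6169)
Δp = p'−p = (0.2846,0.4521); α = Δx/Fx = (22767/80000) / (22767/10000) = 1/8
check: Δy/Fy = (36169/80000) / (36169/10000) = 1/8 ✓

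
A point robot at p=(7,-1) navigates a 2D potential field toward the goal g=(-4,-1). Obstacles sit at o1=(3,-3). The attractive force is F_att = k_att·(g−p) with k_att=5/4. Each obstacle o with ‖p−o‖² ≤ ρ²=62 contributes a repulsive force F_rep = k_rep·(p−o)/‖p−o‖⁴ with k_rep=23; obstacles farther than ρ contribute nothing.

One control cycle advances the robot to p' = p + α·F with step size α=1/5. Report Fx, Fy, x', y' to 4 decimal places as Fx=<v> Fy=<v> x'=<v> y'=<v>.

F_att = 5/4·(g−p) = 5/4·(-11,0) = (-13.7500,0.0000)
o1: d²=20 ≤ ρ²=62; F_rep = 23·(4,2)/20² = (0.2300,0.1150)
F = F_att + ΣF_rep = (-13.5200,0.1150)
p' = p + 1/5·F = (4.2960,-0.9770)

Fx=-13.5200 Fy=0.1150 x'=4.2960 y'=-0.9770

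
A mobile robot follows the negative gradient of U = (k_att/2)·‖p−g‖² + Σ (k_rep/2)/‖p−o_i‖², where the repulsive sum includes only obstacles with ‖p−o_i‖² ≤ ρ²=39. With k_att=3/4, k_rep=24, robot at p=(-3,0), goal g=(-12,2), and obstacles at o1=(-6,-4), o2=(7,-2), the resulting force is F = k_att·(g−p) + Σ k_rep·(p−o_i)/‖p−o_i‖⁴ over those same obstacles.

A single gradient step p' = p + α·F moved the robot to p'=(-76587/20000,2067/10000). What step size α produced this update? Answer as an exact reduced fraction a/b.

F_att = 3/4·(g−p) = 3/4·(-9,2) = (-6.7500,1.5000)
o1: d²=25 ≤ ρ²=39; F_rep = 24·(3,4)/25² = (0.1152,0.1536)
o2: d²=104 > ρ²=39 → inactive
F = F_att + ΣF_rep = (-6.6348,1.6536)
Δp = p'−p = (-0.8294,0.2067); α = Δx/Fx = (-16587/20000) / (-16587/2500) = 1/8
check: Δy/Fy = (2067/10000) / (2067/1250) = 1/8 ✓

α = 1/8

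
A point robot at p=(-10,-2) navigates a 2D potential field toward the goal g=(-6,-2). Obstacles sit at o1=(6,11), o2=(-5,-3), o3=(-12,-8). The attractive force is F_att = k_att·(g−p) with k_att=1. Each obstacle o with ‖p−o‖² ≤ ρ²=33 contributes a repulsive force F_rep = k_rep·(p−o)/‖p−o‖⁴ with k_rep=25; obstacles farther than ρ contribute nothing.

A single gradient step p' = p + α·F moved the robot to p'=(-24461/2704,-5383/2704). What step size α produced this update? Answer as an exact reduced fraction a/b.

F_att = 1·(g−p) = 1·(4,0) = (4.0000,0.0000)
o1: d²=425 > ρ²=33 → inactive
o2: d²=26 ≤ ρ²=33; F_rep = 25·(-5,1)/26² = (-0.1849,0.0370)
o3: d²=40 > ρ²=33 → inactive
F = F_att + ΣF_rep = (3.8151,0.0370)
Δp = p'−p = (0.9538,0.0092); α = Δx/Fx = (2579/2704) / (2579/676) = 1/4
check: Δy/Fy = (25/2704) / (25/676) = 1/4 ✓

α = 1/4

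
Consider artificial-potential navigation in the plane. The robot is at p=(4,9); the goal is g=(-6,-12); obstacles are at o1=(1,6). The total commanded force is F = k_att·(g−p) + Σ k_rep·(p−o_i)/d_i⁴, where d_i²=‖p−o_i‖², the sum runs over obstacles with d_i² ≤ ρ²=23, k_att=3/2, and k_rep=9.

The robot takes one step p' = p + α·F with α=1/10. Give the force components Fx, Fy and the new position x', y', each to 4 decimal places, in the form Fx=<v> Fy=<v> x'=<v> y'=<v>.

Fx=-14.9167 Fy=-31.4167 x'=2.5083 y'=5.8583

F_att = 3/2·(g−p) = 3/2·(-10,-21) = (-15.0000,-31.5000)
o1: d²=18 ≤ ρ²=23; F_rep = 9·(3,3)/18² = (0.0833,0.0833)
F = F_att + ΣF_rep = (-14.9167,-31.4167)
p' = p + 1/10·F = (2.5083,5.8583)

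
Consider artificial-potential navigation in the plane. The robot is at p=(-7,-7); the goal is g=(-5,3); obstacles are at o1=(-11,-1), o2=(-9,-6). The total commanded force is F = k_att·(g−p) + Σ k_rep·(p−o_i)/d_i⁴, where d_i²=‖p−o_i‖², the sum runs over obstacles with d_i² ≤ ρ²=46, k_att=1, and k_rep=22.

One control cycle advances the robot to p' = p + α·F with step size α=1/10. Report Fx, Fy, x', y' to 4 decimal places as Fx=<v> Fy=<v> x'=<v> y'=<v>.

F_att = 1·(g−p) = 1·(2,10) = (2.0000,10.0000)
o1: d²=52 > ρ²=46 → inactive
o2: d²=5 ≤ ρ²=46; F_rep = 22·(2,-1)/5² = (1.7600,-0.8800)
F = F_att + ΣF_rep = (3.7600,9.1200)
p' = p + 1/10·F = (-6.6240,-6.0880)

Fx=3.7600 Fy=9.1200 x'=-6.6240 y'=-6.0880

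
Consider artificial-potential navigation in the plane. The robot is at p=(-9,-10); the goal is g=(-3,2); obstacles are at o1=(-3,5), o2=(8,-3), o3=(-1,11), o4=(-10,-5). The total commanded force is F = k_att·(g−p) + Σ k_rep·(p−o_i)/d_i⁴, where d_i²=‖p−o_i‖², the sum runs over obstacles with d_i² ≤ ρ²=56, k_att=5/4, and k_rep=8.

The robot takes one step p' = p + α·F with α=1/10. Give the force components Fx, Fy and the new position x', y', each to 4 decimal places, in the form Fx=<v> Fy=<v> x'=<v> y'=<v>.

F_att = 5/4·(g−p) = 5/4·(6,12) = (7.5000,15.0000)
o1: d²=261 > ρ²=56 → inactive
o2: d²=338 > ρ²=56 → inactive
o3: d²=505 > ρ²=56 → inactive
o4: d²=26 ≤ ρ²=56; F_rep = 8·(1,-5)/26² = (0.0118,-0.0592)
F = F_att + ΣF_rep = (7.5118,14.9408)
p' = p + 1/10·F = (-8.2488,-8.5059)

Fx=7.5118 Fy=14.9408 x'=-8.2488 y'=-8.5059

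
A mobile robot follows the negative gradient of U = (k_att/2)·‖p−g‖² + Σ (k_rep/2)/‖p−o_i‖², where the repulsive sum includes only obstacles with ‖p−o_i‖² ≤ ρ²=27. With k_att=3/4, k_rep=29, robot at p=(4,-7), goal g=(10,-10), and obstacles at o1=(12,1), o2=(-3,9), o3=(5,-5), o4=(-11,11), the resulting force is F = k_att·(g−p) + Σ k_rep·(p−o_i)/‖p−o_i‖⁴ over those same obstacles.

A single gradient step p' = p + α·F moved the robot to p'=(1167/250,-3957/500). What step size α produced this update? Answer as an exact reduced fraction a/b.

α = 1/5

F_att = 3/4·(g−p) = 3/4·(6,-3) = (4.5000,-2.2500)
o1: d²=128 > ρ²=27 → inactive
o2: d²=305 > ρ²=27 → inactive
o3: d²=5 ≤ ρ²=27; F_rep = 29·(-1,-2)/5² = (-1.1600,-2.3200)
o4: d²=549 > ρ²=27 → inactive
F = F_att + ΣF_rep = (3.3400,-4.5700)
Δp = p'−p = (0.6680,-0.9140); α = Δx/Fx = (167/250) / (167/50) = 1/5
check: Δy/Fy = (-457/500) / (-457/100) = 1/5 ✓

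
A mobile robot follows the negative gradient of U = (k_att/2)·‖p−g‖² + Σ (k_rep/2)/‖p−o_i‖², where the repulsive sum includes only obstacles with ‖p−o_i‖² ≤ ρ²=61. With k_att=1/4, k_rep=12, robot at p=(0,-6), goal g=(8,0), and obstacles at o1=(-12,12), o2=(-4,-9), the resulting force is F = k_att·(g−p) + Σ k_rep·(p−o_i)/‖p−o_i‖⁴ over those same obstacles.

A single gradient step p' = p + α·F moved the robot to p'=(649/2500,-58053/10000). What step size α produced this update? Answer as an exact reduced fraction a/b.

α = 1/8

F_att = 1/4·(g−p) = 1/4·(8,6) = (2.0000,1.5000)
o1: d²=468 > ρ²=61 → inactive
o2: d²=25 ≤ ρ²=61; F_rep = 12·(4,3)/25² = (0.0768,0.0576)
F = F_att + ΣF_rep = (2.0768,1.5576)
Δp = p'−p = (0.2596,0.1947); α = Δx/Fx = (649/2500) / (1298/625) = 1/8
check: Δy/Fy = (1947/10000) / (1947/1250) = 1/8 ✓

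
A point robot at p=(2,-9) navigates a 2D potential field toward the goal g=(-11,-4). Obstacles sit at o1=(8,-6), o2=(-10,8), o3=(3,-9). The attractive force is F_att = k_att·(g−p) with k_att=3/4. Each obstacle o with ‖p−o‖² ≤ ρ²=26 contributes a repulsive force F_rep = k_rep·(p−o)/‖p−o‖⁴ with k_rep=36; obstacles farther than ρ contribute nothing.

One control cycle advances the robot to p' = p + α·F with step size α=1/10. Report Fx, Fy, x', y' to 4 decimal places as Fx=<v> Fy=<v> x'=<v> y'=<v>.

Fx=-45.7500 Fy=3.7500 x'=-2.5750 y'=-8.6250

F_att = 3/4·(g−p) = 3/4·(-13,5) = (-9.7500,3.7500)
o1: d²=45 > ρ²=26 → inactive
o2: d²=433 > ρ²=26 → inactive
o3: d²=1 ≤ ρ²=26; F_rep = 36·(-1,0)/1² = (-36.0000,0.0000)
F = F_att + ΣF_rep = (-45.7500,3.7500)
p' = p + 1/10·F = (-2.5750,-8.6250)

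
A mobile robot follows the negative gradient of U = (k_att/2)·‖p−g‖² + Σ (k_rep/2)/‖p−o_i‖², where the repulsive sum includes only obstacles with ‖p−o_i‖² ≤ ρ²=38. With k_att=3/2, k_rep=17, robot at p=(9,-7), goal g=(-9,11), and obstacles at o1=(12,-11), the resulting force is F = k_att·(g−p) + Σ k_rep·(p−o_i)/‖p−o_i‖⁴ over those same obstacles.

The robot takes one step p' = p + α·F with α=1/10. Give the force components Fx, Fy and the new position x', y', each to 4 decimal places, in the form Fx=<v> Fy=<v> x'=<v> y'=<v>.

Fx=-27.0816 Fy=27.1088 x'=6.2918 y'=-4.2891

F_att = 3/2·(g−p) = 3/2·(-18,18) = (-27.0000,27.0000)
o1: d²=25 ≤ ρ²=38; F_rep = 17·(-3,4)/25² = (-0.0816,0.1088)
F = F_att + ΣF_rep = (-27.0816,27.1088)
p' = p + 1/10·F = (6.2918,-4.2891)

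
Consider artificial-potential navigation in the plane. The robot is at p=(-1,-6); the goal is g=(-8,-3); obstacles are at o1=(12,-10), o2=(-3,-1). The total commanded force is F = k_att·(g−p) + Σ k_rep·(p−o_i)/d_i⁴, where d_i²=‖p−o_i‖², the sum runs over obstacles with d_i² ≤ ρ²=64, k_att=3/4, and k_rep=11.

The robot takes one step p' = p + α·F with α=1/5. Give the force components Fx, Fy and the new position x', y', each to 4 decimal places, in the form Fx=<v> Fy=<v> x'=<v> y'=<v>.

F_att = 3/4·(g−p) = 3/4·(-7,3) = (-5.2500,2.2500)
o1: d²=185 > ρ²=64 → inactive
o2: d²=29 ≤ ρ²=64; F_rep = 11·(2,-5)/29² = (0.0262,-0.0654)
F = F_att + ΣF_rep = (-5.2238,2.1846)
p' = p + 1/5·F = (-2.0448,-5.5631)

Fx=-5.2238 Fy=2.1846 x'=-2.0448 y'=-5.5631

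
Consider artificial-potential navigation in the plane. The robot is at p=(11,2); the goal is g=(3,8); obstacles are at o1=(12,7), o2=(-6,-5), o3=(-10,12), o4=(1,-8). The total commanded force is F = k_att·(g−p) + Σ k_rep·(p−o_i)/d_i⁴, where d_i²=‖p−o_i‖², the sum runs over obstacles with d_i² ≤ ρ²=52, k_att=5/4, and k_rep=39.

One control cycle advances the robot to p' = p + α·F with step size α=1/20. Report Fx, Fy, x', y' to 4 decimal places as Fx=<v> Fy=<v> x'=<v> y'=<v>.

F_att = 5/4·(g−p) = 5/4·(-8,6) = (-10.0000,7.5000)
o1: d²=26 ≤ ρ²=52; F_rep = 39·(-1,-5)/26² = (-0.0577,-0.2885)
o2: d²=338 > ρ²=52 → inactive
o3: d²=541 > ρ²=52 → inactive
o4: d²=200 > ρ²=52 → inactive
F = F_att + ΣF_rep = (-10.0577,7.2115)
p' = p + 1/20·F = (10.4971,2.3606)

Fx=-10.0577 Fy=7.2115 x'=10.4971 y'=2.3606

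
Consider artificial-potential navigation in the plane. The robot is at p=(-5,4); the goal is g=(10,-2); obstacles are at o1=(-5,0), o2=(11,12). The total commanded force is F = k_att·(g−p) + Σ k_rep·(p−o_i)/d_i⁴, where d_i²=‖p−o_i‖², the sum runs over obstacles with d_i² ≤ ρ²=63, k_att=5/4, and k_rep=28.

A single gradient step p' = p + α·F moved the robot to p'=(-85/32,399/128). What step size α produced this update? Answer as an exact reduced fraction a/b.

α = 1/8

F_att = 5/4·(g−p) = 5/4·(15,-6) = (18.7500,-7.5000)
o1: d²=16 ≤ ρ²=63; F_rep = 28·(0,4)/16² = (0.0000,0.4375)
o2: d²=320 > ρ²=63 → inactive
F = F_att + ΣF_rep = (18.7500,-7.0625)
Δp = p'−p = (2.3438,-0.8828); α = Δx/Fx = (75/32) / (75/4) = 1/8
check: Δy/Fy = (-113/128) / (-113/16) = 1/8 ✓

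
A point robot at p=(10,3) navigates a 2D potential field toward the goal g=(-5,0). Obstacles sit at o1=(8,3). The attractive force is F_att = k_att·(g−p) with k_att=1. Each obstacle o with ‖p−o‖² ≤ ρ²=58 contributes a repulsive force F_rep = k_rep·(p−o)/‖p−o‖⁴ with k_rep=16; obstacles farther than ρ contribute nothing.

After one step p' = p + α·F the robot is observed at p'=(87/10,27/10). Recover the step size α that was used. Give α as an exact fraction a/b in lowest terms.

α = 1/10

F_att = 1·(g−p) = 1·(-15,-3) = (-15.0000,-3.0000)
o1: d²=4 ≤ ρ²=58; F_rep = 16·(2,0)/4² = (2.0000,0.0000)
F = F_att + ΣF_rep = (-13.0000,-3.0000)
Δp = p'−p = (-1.3000,-0.3000); α = Δx/Fx = (-13/10) / (-13) = 1/10
check: Δy/Fy = (-3/10) / (-3) = 1/10 ✓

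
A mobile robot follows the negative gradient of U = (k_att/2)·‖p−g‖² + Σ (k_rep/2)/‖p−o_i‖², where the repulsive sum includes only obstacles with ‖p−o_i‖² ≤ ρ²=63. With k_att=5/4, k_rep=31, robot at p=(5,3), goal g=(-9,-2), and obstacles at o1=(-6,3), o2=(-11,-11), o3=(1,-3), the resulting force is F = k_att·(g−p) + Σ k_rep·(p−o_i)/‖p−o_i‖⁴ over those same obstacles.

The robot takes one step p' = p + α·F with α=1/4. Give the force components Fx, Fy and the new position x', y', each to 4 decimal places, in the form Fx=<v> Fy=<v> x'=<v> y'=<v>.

F_att = 5/4·(g−p) = 5/4·(-14,-5) = (-17.5000,-6.2500)
o1: d²=121 > ρ²=63 → inactive
o2: d²=452 > ρ²=63 → inactive
o3: d²=52 ≤ ρ²=63; F_rep = 31·(4,6)/52² = (0.0459,0.0688)
F = F_att + ΣF_rep = (-17.4541,-6.1812)
p' = p + 1/4·F = (0.6365,1.4547)

Fx=-17.4541 Fy=-6.1812 x'=0.6365 y'=1.4547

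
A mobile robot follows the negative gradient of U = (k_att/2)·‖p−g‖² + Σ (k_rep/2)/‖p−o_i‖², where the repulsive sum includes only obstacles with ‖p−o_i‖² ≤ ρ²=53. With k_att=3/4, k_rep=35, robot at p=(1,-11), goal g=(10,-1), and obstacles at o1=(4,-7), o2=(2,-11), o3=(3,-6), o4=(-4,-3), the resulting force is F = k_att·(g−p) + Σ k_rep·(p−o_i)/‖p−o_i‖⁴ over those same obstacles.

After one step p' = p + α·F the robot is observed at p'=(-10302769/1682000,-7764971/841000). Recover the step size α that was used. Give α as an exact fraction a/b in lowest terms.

α = 1/4

F_att = 3/4·(g−p) = 3/4·(9,10) = (6.7500,7.5000)
o1: d²=25 ≤ ρ²=53; F_rep = 35·(-3,-4)/25² = (-0.1680,-0.2240)
o2: d²=1 ≤ ρ²=53; F_rep = 35·(-1,0)/1² = (-35.0000,0.0000)
o3: d²=29 ≤ ρ²=53; F_rep = 35·(-2,-5)/29² = (-0.0832,-0.2081)
o4: d²=89 > ρ²=53 → inactive
F = F_att + ΣF_rep = (-28.5012,7.0679)
Δp = p'−p = (-7.1253,1.7670); α = Δx/Fx = (-11984769/1682000) / (-11984769/420500) = 1/4
check: Δy/Fy = (1486029/841000) / (1486029/210250) = 1/4 ✓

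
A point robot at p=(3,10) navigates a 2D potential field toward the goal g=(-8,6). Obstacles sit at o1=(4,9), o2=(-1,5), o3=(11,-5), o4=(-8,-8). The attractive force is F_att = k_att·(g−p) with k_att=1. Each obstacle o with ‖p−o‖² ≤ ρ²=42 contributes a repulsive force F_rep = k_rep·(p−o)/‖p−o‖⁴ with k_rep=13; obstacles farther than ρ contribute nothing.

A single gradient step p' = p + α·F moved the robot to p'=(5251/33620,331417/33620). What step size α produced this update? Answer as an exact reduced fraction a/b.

α = 1/5

F_att = 1·(g−p) = 1·(-11,-4) = (-11.0000,-4.0000)
o1: d²=2 ≤ ρ²=42; F_rep = 13·(-1,1)/2² = (-3.2500,3.2500)
o2: d²=41 ≤ ρ²=42; F_rep = 13·(4,5)/41² = (0.0309,0.0387)
o3: d²=289 > ρ²=42 → inactive
o4: d²=445 > ρ²=42 → inactive
F = F_att + ΣF_rep = (-14.2191,-0.7113)
Δp = p'−p = (-2.8438,-0.1423); α = Δx/Fx = (-95609/33620) / (-95609/6724) = 1/5
check: Δy/Fy = (-4783/33620) / (-4783/6724) = 1/5 ✓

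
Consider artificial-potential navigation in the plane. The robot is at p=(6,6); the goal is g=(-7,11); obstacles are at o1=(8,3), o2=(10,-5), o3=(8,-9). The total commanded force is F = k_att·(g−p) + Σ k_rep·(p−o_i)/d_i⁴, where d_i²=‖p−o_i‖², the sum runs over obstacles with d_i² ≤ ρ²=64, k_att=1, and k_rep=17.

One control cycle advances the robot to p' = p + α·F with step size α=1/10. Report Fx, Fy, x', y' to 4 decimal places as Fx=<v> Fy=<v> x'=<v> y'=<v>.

Fx=-13.2012 Fy=5.3018 x'=4.6799 y'=6.5302

F_att = 1·(g−p) = 1·(-13,5) = (-13.0000,5.0000)
o1: d²=13 ≤ ρ²=64; F_rep = 17·(-2,3)/13² = (-0.2012,0.3018)
o2: d²=137 > ρ²=64 → inactive
o3: d²=229 > ρ²=64 → inactive
F = F_att + ΣF_rep = (-13.2012,5.3018)
p' = p + 1/10·F = (4.6799,6.5302)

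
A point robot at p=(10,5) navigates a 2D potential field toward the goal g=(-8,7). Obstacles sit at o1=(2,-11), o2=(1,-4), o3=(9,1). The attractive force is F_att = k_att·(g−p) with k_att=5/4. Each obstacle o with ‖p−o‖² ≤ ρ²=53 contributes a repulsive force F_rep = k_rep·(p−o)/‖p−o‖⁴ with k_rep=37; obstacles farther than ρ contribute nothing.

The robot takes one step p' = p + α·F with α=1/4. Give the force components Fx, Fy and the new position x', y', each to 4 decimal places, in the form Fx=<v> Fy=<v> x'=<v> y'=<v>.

Fx=-22.3720 Fy=3.0121 x'=4.4070 y'=5.7530

F_att = 5/4·(g−p) = 5/4·(-18,2) = (-22.5000,2.5000)
o1: d²=320 > ρ²=53 → inactive
o2: d²=162 > ρ²=53 → inactive
o3: d²=17 ≤ ρ²=53; F_rep = 37·(1,4)/17² = (0.1280,0.5121)
F = F_att + ΣF_rep = (-22.3720,3.0121)
p' = p + 1/4·F = (4.4070,5.7530)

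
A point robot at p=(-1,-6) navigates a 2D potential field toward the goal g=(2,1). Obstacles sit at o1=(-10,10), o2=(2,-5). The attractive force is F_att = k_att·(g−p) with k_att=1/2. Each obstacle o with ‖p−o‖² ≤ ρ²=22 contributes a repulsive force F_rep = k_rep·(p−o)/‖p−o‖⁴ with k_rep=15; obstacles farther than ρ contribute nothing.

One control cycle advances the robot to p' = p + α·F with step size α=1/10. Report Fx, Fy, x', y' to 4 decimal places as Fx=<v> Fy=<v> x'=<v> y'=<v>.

F_att = 1/2·(g−p) = 1/2·(3,7) = (1.5000,3.5000)
o1: d²=337 > ρ²=22 → inactive
o2: d²=10 ≤ ρ²=22; F_rep = 15·(-3,-1)/10² = (-0.4500,-0.1500)
F = F_att + ΣF_rep = (1.0500,3.3500)
p' = p + 1/10·F = (-0.8950,-5.6650)

Fx=1.0500 Fy=3.3500 x'=-0.8950 y'=-5.6650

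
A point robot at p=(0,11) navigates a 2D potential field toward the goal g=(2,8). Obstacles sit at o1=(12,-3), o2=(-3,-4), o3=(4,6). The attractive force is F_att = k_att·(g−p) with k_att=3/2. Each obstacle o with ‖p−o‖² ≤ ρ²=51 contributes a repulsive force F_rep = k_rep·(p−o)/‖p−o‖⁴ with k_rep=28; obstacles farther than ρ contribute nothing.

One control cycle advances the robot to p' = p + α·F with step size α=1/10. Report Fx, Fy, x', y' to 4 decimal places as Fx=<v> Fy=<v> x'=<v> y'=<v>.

F_att = 3/2·(g−p) = 3/2·(2,-3) = (3.0000,-4.5000)
o1: d²=340 > ρ²=51 → inactive
o2: d²=234 > ρ²=51 → inactive
o3: d²=41 ≤ ρ²=51; F_rep = 28·(-4,5)/41² = (-0.0666,0.0833)
F = F_att + ΣF_rep = (2.9334,-4.4167)
p' = p + 1/10·F = (0.2933,10.5583)

Fx=2.9334 Fy=-4.4167 x'=0.2933 y'=10.5583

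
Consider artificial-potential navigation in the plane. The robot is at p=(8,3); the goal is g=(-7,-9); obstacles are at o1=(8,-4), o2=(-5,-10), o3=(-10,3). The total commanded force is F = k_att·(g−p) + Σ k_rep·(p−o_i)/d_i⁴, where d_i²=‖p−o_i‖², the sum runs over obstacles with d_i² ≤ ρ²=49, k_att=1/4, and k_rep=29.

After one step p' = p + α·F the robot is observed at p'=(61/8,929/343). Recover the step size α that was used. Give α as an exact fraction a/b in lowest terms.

α = 1/10

F_att = 1/4·(g−p) = 1/4·(-15,-12) = (-3.7500,-3.0000)
o1: d²=49 ≤ ρ²=49; F_rep = 29·(0,7)/49² = (0.0000,0.0845)
o2: d²=338 > ρ²=49 → inactive
o3: d²=324 > ρ²=49 → inactive
F = F_att + ΣF_rep = (-3.7500,-2.9155)
Δp = p'−p = (-0.3750,-0.2915); α = Δx/Fx = (-3/8) / (-15/4) = 1/10
check: Δy/Fy = (-100/343) / (-1000/343) = 1/10 ✓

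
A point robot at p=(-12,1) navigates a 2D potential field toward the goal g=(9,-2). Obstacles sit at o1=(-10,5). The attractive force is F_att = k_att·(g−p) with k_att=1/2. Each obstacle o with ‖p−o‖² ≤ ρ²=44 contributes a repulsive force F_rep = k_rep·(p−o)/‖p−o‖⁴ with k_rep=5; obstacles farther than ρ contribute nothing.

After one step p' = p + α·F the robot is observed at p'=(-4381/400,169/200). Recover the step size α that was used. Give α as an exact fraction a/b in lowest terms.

F_att = 1/2·(g−p) = 1/2·(21,-3) = (10.5000,-1.5000)
o1: d²=20 ≤ ρ²=44; F_rep = 5·(-2,-4)/20² = (-0.0250,-0.0500)
F = F_att + ΣF_rep = (10.4750,-1.5500)
Δp = p'−p = (1.0475,-0.1550); α = Δx/Fx = (419/400) / (419/40) = 1/10
check: Δy/Fy = (-31/200) / (-31/20) = 1/10 ✓

α = 1/10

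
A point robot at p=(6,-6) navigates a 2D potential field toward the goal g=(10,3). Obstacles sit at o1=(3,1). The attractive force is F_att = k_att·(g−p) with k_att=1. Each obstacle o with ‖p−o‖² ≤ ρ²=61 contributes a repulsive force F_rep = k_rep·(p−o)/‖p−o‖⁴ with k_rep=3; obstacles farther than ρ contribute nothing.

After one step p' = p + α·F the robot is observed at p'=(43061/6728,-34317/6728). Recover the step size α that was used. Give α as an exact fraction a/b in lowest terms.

F_att = 1·(g−p) = 1·(4,9) = (4.0000,9.0000)
o1: d²=58 ≤ ρ²=61; F_rep = 3·(3,-7)/58² = (0.0027,-0.0062)
F = F_att + ΣF_rep = (4.0027,8.9938)
Δp = p'−p = (0.4003,0.8994); α = Δx/Fx = (2693/6728) / (13465/3364) = 1/10
check: Δy/Fy = (6051/6728) / (30255/3364) = 1/10 ✓

α = 1/10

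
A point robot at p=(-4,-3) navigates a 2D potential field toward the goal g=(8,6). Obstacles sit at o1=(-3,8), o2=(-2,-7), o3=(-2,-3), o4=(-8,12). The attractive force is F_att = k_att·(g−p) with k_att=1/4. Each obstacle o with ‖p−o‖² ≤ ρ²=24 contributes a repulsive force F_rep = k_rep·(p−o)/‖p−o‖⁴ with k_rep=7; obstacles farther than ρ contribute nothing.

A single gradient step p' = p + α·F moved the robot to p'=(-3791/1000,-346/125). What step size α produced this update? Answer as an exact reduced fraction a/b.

F_att = 1/4·(g−p) = 1/4·(12,9) = (3.0000,2.2500)
o1: d²=122 > ρ²=24 → inactive
o2: d²=20 ≤ ρ²=24; F_rep = 7·(-2,4)/20² = (-0.0350,0.0700)
o3: d²=4 ≤ ρ²=24; F_rep = 7·(-2,0)/4² = (-0.8750,0.0000)
o4: d²=241 > ρ²=24 → inactive
F = F_att + ΣF_rep = (2.0900,2.3200)
Δp = p'−p = (0.2090,0.2320); α = Δx/Fx = (209/1000) / (209/100) = 1/10
check: Δy/Fy = (29/125) / (58/25) = 1/10 ✓

α = 1/10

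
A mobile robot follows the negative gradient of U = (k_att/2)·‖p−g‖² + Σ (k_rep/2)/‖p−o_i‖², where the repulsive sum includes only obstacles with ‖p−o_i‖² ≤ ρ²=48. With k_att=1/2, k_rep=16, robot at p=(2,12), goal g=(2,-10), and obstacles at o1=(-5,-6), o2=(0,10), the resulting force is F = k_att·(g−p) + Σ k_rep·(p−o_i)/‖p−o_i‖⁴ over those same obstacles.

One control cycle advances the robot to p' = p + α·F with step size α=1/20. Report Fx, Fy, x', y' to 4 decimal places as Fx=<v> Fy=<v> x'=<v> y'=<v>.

Fx=0.5000 Fy=-10.5000 x'=2.0250 y'=11.4750

F_att = 1/2·(g−p) = 1/2·(0,-22) = (0.0000,-11.0000)
o1: d²=373 > ρ²=48 → inactive
o2: d²=8 ≤ ρ²=48; F_rep = 16·(2,2)/8² = (0.5000,0.5000)
F = F_att + ΣF_rep = (0.5000,-10.5000)
p' = p + 1/20·F = (2.0250,11.4750)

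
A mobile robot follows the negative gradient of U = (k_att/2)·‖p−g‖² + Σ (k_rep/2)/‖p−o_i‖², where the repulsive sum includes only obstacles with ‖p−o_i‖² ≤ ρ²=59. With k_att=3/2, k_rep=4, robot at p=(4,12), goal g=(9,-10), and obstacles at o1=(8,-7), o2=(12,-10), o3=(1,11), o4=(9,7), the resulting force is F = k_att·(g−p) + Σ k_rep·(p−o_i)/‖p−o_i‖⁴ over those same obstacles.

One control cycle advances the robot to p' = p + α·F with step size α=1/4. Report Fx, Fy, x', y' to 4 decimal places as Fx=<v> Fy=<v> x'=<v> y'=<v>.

F_att = 3/2·(g−p) = 3/2·(5,-22) = (7.5000,-33.0000)
o1: d²=377 > ρ²=59 → inactive
o2: d²=548 > ρ²=59 → inactive
o3: d²=10 ≤ ρ²=59; F_rep = 4·(3,1)/10² = (0.1200,0.0400)
o4: d²=50 ≤ ρ²=59; F_rep = 4·(-5,5)/50² = (-0.0080,0.0080)
F = F_att + ΣF_rep = (7.6120,-32.9520)
p' = p + 1/4·F = (5.9030,3.7620)

Fx=7.6120 Fy=-32.9520 x'=5.9030 y'=3.7620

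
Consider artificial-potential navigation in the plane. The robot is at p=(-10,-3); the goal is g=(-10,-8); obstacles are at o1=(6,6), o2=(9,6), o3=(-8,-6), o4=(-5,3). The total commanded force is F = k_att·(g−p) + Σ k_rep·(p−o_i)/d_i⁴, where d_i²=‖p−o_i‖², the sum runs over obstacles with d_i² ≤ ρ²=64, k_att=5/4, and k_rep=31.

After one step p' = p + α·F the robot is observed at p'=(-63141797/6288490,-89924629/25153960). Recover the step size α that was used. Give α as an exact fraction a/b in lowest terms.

F_att = 5/4·(g−p) = 5/4·(0,-5) = (0.0000,-6.2500)
o1: d²=337 > ρ²=64 → inactive
o2: d²=442 > ρ²=64 → inactive
o3: d²=13 ≤ ρ²=64; F_rep = 31·(-2,3)/13² = (-0.3669,0.5503)
o4: d²=61 ≤ ρ²=64; F_rep = 31·(-5,-6)/61² = (-0.0417,-0.0500)
F = F_att + ΣF_rep = (-0.4085,-5.7497)
Δp = p'−p = (-0.0409,-0.5750); α = Δx/Fx = (-256897/6288490) / (-256897/628849) = 1/10
check: Δy/Fy = (-14462749/25153960) / (-14462749/2515396) = 1/10 ✓

α = 1/10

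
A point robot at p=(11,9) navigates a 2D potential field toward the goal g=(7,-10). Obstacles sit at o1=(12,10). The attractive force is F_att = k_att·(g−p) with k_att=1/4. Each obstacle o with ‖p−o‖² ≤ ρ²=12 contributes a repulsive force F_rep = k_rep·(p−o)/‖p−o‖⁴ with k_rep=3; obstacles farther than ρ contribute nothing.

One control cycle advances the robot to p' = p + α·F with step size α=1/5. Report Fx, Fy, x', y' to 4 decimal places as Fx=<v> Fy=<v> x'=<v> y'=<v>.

Fx=-1.7500 Fy=-5.5000 x'=10.6500 y'=7.9000

F_att = 1/4·(g−p) = 1/4·(-4,-19) = (-1.0000,-4.7500)
o1: d²=2 ≤ ρ²=12; F_rep = 3·(-1,-1)/2² = (-0.7500,-0.7500)
F = F_att + ΣF_rep = (-1.7500,-5.5000)
p' = p + 1/5·F = (10.6500,7.9000)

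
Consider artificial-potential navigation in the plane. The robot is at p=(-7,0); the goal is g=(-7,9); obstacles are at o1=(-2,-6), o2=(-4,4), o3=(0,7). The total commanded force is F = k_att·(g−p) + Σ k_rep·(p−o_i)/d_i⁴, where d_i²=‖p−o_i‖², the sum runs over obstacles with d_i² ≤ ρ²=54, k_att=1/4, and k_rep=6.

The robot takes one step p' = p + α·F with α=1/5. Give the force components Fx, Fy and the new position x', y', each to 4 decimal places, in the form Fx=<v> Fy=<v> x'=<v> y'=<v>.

F_att = 1/4·(g−p) = 1/4·(0,9) = (0.0000,2.2500)
o1: d²=61 > ρ²=54 → inactive
o2: d²=25 ≤ ρ²=54; F_rep = 6·(-3,-4)/25² = (-0.0288,-0.0384)
o3: d²=98 > ρ²=54 → inactive
F = F_att + ΣF_rep = (-0.0288,2.2116)
p' = p + 1/5·F = (-7.0058,0.4423)

Fx=-0.0288 Fy=2.2116 x'=-7.0058 y'=0.4423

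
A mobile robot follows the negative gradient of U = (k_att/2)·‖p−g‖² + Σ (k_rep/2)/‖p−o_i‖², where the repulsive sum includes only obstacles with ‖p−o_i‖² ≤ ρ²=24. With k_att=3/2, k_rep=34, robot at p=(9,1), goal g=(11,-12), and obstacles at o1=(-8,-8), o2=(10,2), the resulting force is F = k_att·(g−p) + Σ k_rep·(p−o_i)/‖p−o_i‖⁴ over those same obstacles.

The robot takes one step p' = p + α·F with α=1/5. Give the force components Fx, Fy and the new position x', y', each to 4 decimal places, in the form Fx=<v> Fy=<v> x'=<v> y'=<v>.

F_att = 3/2·(g−p) = 3/2·(2,-13) = (3.0000,-19.5000)
o1: d²=370 > ρ²=24 → inactive
o2: d²=2 ≤ ρ²=24; F_rep = 34·(-1,-1)/2² = (-8.5000,-8.5000)
F = F_att + ΣF_rep = (-5.5000,-28.0000)
p' = p + 1/5·F = (7.9000,-4.6000)

Fx=-5.5000 Fy=-28.0000 x'=7.9000 y'=-4.6000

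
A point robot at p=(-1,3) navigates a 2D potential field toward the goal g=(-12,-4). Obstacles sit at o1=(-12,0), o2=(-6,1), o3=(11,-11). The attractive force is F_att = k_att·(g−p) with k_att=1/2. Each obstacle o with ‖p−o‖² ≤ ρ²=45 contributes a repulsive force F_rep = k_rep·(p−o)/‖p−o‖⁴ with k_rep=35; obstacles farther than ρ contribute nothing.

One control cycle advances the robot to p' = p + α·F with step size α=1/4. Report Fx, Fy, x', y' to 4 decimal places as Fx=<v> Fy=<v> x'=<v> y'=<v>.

F_att = 1/2·(g−p) = 1/2·(-11,-7) = (-5.5000,-3.5000)
o1: d²=130 > ρ²=45 → inactive
o2: d²=29 ≤ ρ²=45; F_rep = 35·(5,2)/29² = (0.2081,0.0832)
o3: d²=340 > ρ²=45 → inactive
F = F_att + ΣF_rep = (-5.2919,-3.4168)
p' = p + 1/4·F = (-2.3230,2.1458)

Fx=-5.2919 Fy=-3.4168 x'=-2.3230 y'=2.1458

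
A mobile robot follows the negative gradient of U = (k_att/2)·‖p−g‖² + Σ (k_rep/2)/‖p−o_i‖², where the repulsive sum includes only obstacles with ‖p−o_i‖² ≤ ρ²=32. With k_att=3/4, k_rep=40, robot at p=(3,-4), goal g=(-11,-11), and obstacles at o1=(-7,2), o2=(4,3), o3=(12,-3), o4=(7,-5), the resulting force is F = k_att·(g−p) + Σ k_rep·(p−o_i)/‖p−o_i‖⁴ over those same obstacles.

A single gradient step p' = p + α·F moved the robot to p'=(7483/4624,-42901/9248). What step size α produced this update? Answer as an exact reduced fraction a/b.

α = 1/8

F_att = 3/4·(g−p) = 3/4·(-14,-7) = (-10.5000,-5.2500)
o1: d²=136 > ρ²=32 → inactive
o2: d²=50 > ρ²=32 → inactive
o3: d²=82 > ρ²=32 → inactive
o4: d²=17 ≤ ρ²=32; F_rep = 40·(-4,1)/17² = (-0.5536,0.1384)
F = F_att + ΣF_rep = (-11.0536,-5.1116)
Δp = p'−p = (-1.3817,-0.6389); α = Δx/Fx = (-6389/4624) / (-6389/578) = 1/8
check: Δy/Fy = (-5909/9248) / (-5909/1156) = 1/8 ✓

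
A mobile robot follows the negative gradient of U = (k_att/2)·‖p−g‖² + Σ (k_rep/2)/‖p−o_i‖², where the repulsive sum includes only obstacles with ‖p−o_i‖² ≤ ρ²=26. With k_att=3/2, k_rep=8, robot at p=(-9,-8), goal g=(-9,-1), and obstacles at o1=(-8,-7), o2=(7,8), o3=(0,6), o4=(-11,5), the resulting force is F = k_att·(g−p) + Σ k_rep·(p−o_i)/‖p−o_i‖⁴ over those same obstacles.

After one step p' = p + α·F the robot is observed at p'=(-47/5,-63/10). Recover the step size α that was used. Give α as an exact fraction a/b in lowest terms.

F_att = 3/2·(g−p) = 3/2·(0,7) = (0.0000,10.5000)
o1: d²=2 ≤ ρ²=26; F_rep = 8·(-1,-1)/2² = (-2.0000,-2.0000)
o2: d²=512 > ρ²=26 → inactive
o3: d²=277 > ρ²=26 → inactive
o4: d²=173 > ρ²=26 → inactive
F = F_att + ΣF_rep = (-2.0000,8.5000)
Δp = p'−p = (-0.4000,1.7000); α = Δx/Fx = (-2/5) / (-2) = 1/5
check: Δy/Fy = (17/10) / (17/2) = 1/5 ✓

α = 1/5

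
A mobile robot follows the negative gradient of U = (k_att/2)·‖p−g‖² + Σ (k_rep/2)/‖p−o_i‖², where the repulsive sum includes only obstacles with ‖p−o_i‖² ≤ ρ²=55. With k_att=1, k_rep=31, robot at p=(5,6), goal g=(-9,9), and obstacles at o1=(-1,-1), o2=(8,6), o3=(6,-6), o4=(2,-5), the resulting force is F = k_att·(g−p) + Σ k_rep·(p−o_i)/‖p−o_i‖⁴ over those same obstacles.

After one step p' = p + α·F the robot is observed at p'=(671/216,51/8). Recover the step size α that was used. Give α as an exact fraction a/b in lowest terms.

F_att = 1·(g−p) = 1·(-14,3) = (-14.0000,3.0000)
o1: d²=85 > ρ²=55 → inactive
o2: d²=9 ≤ ρ²=55; F_rep = 31·(-3,0)/9² = (-1.1481,0.0000)
o3: d²=145 > ρ²=55 → inactive
o4: d²=130 > ρ²=55 → inactive
F = F_att + ΣF_rep = (-15.1481,3.0000)
Δp = p'−p = (-1.8935,0.3750); α = Δx/Fx = (-409/216) / (-409/27) = 1/8
check: Δy/Fy = (3/8) / (3) = 1/8 ✓

α = 1/8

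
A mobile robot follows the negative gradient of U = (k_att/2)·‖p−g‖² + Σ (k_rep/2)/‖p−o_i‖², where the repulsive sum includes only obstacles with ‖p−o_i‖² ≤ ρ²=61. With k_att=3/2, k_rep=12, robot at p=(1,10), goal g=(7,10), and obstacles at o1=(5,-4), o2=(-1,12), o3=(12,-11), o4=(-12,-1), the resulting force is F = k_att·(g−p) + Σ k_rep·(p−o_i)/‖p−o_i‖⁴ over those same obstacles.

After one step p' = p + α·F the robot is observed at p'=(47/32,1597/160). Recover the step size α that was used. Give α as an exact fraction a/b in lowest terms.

α = 1/20

F_att = 3/2·(g−p) = 3/2·(6,0) = (9.0000,0.0000)
o1: d²=212 > ρ²=61 → inactive
o2: d²=8 ≤ ρ²=61; F_rep = 12·(2,-2)/8² = (0.3750,-0.3750)
o3: d²=562 > ρ²=61 → inactive
o4: d²=290 > ρ²=61 → inactive
F = F_att + ΣF_rep = (9.3750,-0.3750)
Δp = p'−p = (0.4688,-0.0187); α = Δx/Fx = (15/32) / (75/8) = 1/20
check: Δy/Fy = (-3/160) / (-3/8) = 1/20 ✓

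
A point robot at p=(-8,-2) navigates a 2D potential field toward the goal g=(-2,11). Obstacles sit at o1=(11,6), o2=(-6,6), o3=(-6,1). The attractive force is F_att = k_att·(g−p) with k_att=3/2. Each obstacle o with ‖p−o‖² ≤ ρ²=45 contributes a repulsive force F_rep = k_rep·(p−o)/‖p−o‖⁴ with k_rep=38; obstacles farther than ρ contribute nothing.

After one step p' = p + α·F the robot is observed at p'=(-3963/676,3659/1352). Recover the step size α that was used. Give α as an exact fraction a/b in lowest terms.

α = 1/4

F_att = 3/2·(g−p) = 3/2·(6,13) = (9.0000,19.5000)
o1: d²=425 > ρ²=45 → inactive
o2: d²=68 > ρ²=45 → inactive
o3: d²=13 ≤ ρ²=45; F_rep = 38·(-2,-3)/13² = (-0.4497,-0.6746)
F = F_att + ΣF_rep = (8.5503,18.8254)
Δp = p'−p = (2.1376,4.7064); α = Δx/Fx = (1445/676) / (1445/169) = 1/4
check: Δy/Fy = (6363/1352) / (6363/338) = 1/4 ✓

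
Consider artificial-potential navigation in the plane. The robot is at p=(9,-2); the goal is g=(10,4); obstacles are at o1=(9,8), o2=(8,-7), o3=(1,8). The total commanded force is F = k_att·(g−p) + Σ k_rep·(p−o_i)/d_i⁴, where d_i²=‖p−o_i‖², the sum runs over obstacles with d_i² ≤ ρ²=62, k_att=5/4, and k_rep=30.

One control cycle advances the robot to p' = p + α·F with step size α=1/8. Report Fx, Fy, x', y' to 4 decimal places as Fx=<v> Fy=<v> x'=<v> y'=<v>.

Fx=1.2944 Fy=7.7219 x'=9.1618 y'=-1.0348

F_att = 5/4·(g−p) = 5/4·(1,6) = (1.2500,7.5000)
o1: d²=100 > ρ²=62 → inactive
o2: d²=26 ≤ ρ²=62; F_rep = 30·(1,5)/26² = (0.0444,0.2219)
o3: d²=164 > ρ²=62 → inactive
F = F_att + ΣF_rep = (1.2944,7.7219)
p' = p + 1/8·F = (9.1618,-1.0348)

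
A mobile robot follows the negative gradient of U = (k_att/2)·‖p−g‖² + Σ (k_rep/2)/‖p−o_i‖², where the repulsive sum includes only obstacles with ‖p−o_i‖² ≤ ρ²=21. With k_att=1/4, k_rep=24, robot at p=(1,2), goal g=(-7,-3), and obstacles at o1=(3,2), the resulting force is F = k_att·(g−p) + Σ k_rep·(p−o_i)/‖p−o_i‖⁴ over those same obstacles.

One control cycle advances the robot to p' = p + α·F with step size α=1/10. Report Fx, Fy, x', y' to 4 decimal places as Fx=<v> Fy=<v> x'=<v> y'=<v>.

Fx=-5.0000 Fy=-1.2500 x'=0.5000 y'=1.8750

F_att = 1/4·(g−p) = 1/4·(-8,-5) = (-2.0000,-1.2500)
o1: d²=4 ≤ ρ²=21; F_rep = 24·(-2,0)/4² = (-3.0000,0.0000)
F = F_att + ΣF_rep = (-5.0000,-1.2500)
p' = p + 1/10·F = (0.5000,1.8750)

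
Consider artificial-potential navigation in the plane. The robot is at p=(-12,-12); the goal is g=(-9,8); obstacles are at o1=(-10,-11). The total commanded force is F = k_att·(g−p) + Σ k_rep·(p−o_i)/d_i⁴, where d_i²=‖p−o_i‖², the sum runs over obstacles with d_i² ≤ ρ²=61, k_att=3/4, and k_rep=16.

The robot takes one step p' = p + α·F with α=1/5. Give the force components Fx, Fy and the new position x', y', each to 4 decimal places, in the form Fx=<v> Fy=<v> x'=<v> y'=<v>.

F_att = 3/4·(g−p) = 3/4·(3,20) = (2.2500,15.0000)
o1: d²=5 ≤ ρ²=61; F_rep = 16·(-2,-1)/5² = (-1.2800,-0.6400)
F = F_att + ΣF_rep = (0.9700,14.3600)
p' = p + 1/5·F = (-11.8060,-9.1280)

Fx=0.9700 Fy=14.3600 x'=-11.8060 y'=-9.1280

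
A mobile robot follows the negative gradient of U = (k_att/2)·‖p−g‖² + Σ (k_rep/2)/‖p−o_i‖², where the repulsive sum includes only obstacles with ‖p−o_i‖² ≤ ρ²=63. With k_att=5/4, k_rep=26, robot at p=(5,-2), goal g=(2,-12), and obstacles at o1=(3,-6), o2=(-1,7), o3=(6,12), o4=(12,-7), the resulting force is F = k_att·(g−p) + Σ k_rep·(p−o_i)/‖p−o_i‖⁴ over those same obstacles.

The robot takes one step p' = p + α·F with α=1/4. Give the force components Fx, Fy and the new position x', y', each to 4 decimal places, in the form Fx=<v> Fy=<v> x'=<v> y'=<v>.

Fx=-3.6200 Fy=-12.2400 x'=4.0950 y'=-5.0600

F_att = 5/4·(g−p) = 5/4·(-3,-10) = (-3.7500,-12.5000)
o1: d²=20 ≤ ρ²=63; F_rep = 26·(2,4)/20² = (0.1300,0.2600)
o2: d²=117 > ρ²=63 → inactive
o3: d²=197 > ρ²=63 → inactive
o4: d²=74 > ρ²=63 → inactive
F = F_att + ΣF_rep = (-3.6200,-12.2400)
p' = p + 1/4·F = (4.0950,-5.0600)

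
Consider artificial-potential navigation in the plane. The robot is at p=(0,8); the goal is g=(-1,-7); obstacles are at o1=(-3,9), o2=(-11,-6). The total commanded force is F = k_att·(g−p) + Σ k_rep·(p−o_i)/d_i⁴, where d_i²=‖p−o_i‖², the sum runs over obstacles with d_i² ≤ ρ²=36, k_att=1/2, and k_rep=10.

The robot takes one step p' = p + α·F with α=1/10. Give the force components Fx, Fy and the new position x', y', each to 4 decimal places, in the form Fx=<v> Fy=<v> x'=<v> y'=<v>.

Fx=-0.2000 Fy=-7.6000 x'=-0.0200 y'=7.2400

F_att = 1/2·(g−p) = 1/2·(-1,-15) = (-0.5000,-7.5000)
o1: d²=10 ≤ ρ²=36; F_rep = 10·(3,-1)/10² = (0.3000,-0.1000)
o2: d²=317 > ρ²=36 → inactive
F = F_att + ΣF_rep = (-0.2000,-7.6000)
p' = p + 1/10·F = (-0.0200,7.2400)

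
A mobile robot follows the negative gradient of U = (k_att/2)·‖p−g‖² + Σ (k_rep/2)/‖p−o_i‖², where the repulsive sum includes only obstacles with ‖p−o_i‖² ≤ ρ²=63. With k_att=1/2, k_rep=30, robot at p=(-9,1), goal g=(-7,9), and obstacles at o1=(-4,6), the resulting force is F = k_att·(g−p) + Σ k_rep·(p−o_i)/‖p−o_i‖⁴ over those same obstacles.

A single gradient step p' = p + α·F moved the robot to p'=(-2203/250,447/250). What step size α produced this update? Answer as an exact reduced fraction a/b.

F_att = 1/2·(g−p) = 1/2·(2,8) = (1.0000,4.0000)
o1: d²=50 ≤ ρ²=63; F_rep = 30·(-5,-5)/50² = (-0.0600,-0.0600)
F = F_att + ΣF_rep = (0.9400,3.9400)
Δp = p'−p = (0.1880,0.7880); α = Δx/Fx = (47/250) / (47/50) = 1/5
check: Δy/Fy = (197/250) / (197/50) = 1/5 ✓

α = 1/5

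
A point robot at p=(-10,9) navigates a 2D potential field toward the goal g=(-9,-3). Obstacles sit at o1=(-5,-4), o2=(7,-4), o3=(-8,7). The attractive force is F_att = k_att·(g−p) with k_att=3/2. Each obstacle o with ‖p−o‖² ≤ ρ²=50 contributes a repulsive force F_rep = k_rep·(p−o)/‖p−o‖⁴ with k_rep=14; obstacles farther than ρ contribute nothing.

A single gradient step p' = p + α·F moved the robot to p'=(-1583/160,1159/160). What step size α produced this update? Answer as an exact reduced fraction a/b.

F_att = 3/2·(g−p) = 3/2·(1,-12) = (1.5000,-18.0000)
o1: d²=194 > ρ²=50 → inactive
o2: d²=458 > ρ²=50 → inactive
o3: d²=8 ≤ ρ²=50; F_rep = 14·(-2,2)/8² = (-0.4375,0.4375)
F = F_att + ΣF_rep = (1.0625,-17.5625)
Δp = p'−p = (0.1062,-1.7563); α = Δx/Fx = (17/160) / (17/16) = 1/10
check: Δy/Fy = (-281/160) / (-281/16) = 1/10 ✓

α = 1/10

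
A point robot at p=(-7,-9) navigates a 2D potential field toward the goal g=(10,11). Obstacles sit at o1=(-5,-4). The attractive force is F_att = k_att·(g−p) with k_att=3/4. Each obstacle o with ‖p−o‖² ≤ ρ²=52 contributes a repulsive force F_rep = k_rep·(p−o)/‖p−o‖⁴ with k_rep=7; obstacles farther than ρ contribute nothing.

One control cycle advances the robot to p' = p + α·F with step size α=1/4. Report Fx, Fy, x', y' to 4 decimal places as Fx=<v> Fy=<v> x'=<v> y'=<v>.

Fx=12.7334 Fy=14.9584 x'=-3.8167 y'=-5.2604

F_att = 3/4·(g−p) = 3/4·(17,20) = (12.7500,15.0000)
o1: d²=29 ≤ ρ²=52; F_rep = 7·(-2,-5)/29² = (-0.0166,-0.0416)
F = F_att + ΣF_rep = (12.7334,14.9584)
p' = p + 1/4·F = (-3.8167,-5.2604)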